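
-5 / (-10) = 1 / 2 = 0.50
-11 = -11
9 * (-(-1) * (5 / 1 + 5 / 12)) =48.75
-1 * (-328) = 328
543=543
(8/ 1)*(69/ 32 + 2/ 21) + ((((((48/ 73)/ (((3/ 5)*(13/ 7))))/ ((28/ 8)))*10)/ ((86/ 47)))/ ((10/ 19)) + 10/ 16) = 139768637/ 6855576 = 20.39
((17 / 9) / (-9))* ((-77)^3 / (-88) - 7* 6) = -699839 / 648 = -1080.00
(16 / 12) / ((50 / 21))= 14 / 25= 0.56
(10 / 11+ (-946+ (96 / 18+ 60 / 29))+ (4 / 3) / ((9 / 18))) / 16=-18642 / 319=-58.44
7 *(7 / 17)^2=343 / 289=1.19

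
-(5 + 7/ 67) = -5.10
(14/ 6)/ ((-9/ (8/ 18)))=-28/ 243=-0.12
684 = 684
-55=-55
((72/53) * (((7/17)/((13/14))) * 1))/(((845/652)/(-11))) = -50605632/9897485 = -5.11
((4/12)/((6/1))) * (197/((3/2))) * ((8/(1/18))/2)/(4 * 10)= 13.13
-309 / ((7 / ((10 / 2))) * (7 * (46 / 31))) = -47895 / 2254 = -21.25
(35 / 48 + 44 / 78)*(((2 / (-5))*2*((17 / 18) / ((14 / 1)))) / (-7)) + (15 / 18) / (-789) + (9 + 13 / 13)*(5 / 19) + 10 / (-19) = 1615107827 / 763941360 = 2.11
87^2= 7569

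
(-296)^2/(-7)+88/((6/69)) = -80532/7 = -11504.57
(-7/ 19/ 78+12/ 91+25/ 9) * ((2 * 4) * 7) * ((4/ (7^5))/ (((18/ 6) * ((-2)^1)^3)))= -0.00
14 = 14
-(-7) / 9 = 7 / 9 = 0.78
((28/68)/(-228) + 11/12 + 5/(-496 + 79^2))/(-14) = -679705/10391556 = -0.07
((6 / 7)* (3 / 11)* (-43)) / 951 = -258 / 24409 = -0.01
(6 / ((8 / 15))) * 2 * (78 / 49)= 1755 / 49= 35.82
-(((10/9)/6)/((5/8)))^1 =-8/27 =-0.30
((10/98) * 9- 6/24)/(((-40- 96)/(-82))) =5371/13328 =0.40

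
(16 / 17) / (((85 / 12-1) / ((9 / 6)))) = 288 / 1241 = 0.23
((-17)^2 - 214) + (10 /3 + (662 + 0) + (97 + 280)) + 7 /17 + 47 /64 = 3650717 /3264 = 1118.48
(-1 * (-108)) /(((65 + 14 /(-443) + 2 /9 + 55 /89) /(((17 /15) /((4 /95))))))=1031528601 /23351720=44.17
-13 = -13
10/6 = 5/3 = 1.67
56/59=0.95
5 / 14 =0.36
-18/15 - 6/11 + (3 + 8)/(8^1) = -163/440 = -0.37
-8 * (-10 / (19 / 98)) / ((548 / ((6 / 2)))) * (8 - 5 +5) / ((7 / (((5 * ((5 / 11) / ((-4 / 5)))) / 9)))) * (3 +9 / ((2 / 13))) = -1435000 / 28633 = -50.12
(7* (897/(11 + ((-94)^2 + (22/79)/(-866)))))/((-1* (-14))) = 30683679/605258636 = 0.05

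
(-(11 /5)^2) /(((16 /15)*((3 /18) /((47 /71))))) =-51183 /2840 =-18.02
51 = 51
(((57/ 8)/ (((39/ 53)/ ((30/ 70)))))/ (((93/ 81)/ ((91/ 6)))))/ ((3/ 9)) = 81567/ 496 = 164.45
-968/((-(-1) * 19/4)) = -203.79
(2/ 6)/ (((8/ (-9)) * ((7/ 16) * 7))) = -6/ 49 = -0.12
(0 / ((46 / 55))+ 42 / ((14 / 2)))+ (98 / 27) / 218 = 17707 / 2943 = 6.02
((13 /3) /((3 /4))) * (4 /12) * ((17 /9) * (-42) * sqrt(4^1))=-24752 /81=-305.58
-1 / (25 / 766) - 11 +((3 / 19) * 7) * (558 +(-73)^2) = 3070896 / 475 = 6465.04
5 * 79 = 395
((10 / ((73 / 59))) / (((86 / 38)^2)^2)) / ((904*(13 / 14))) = 269112865 / 733243925674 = 0.00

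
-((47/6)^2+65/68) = -19069/306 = -62.32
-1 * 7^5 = -16807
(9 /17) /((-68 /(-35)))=315 /1156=0.27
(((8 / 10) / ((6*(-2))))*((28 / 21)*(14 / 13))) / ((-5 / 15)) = 56 / 195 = 0.29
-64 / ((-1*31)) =64 / 31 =2.06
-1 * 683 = -683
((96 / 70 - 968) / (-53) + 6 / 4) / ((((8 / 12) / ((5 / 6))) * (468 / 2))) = 5633 / 53424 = 0.11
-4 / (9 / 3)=-4 / 3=-1.33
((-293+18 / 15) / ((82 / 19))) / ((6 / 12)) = -27721 / 205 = -135.22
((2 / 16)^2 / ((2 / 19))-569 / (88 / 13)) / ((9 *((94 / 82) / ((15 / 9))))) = -2691035 / 198528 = -13.55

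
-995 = -995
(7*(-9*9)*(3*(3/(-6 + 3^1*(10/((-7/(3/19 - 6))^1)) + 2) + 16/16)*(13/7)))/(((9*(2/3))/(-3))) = 10099323/5596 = 1804.74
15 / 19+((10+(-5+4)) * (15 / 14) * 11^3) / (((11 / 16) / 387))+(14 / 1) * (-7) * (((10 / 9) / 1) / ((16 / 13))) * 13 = 34586538355 / 4788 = 7223587.79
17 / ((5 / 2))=34 / 5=6.80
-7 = -7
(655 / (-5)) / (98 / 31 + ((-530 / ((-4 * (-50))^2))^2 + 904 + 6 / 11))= -714736000000 / 4952448957869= -0.14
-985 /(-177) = 985 /177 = 5.56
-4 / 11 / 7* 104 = -416 / 77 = -5.40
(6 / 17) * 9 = 3.18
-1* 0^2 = 0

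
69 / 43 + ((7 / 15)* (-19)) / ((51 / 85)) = -5098 / 387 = -13.17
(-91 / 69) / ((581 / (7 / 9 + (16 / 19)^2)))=-62803 / 18607023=-0.00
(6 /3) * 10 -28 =-8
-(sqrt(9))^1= -3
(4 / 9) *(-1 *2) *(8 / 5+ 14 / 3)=-752 / 135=-5.57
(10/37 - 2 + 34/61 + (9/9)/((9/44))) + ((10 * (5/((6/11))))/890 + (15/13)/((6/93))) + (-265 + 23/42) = -79871444827/329029974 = -242.75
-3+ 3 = 0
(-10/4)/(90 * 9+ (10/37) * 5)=-0.00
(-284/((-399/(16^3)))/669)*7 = 30.51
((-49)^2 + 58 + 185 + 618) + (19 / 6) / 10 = 195739 / 60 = 3262.32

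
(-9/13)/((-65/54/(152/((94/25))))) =184680/7943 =23.25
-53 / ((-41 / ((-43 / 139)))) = -2279 / 5699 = -0.40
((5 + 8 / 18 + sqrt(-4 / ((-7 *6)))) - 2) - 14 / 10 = sqrt(42) / 21 + 92 / 45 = 2.35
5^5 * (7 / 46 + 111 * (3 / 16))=24109375 / 368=65514.61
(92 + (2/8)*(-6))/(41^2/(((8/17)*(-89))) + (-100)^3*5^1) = -64436/3560028577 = -0.00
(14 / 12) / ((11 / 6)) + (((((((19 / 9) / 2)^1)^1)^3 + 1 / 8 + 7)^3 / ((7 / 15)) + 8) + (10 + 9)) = 1253.38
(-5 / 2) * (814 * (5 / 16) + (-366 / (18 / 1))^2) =-240415 / 144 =-1669.55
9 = 9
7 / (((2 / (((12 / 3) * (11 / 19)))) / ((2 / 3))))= 308 / 57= 5.40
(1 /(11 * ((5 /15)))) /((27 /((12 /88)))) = 1 /726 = 0.00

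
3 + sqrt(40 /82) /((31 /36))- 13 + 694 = 72*sqrt(205) /1271 + 684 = 684.81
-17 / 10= -1.70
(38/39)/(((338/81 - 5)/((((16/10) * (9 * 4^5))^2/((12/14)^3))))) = -8856306450432/21775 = -406719010.35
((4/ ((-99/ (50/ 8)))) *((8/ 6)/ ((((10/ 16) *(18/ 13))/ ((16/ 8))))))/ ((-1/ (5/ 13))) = 800/ 2673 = 0.30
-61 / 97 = -0.63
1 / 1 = 1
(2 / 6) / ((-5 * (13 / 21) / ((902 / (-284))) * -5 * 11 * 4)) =-287 / 184600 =-0.00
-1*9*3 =-27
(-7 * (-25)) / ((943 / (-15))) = -2625 / 943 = -2.78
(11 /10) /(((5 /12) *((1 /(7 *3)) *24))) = 2.31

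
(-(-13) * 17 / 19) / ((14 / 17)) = 3757 / 266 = 14.12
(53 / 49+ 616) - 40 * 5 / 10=29257 / 49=597.08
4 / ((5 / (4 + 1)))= 4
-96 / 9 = -32 / 3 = -10.67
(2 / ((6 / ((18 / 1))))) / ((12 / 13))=13 / 2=6.50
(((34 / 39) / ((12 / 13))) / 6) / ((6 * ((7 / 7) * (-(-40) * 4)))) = 17 / 103680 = 0.00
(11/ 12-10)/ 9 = -109/ 108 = -1.01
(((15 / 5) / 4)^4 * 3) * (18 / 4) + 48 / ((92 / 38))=283773 / 11776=24.10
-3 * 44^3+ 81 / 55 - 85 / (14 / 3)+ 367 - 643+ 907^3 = 574332834659 / 770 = 745886798.26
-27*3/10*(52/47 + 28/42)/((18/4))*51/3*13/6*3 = -16575/47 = -352.66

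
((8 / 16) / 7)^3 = 1 / 2744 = 0.00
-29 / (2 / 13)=-377 / 2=-188.50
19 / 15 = 1.27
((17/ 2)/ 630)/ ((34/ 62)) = 0.02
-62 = -62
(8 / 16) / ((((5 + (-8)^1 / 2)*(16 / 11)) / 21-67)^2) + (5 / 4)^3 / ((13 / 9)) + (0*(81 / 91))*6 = 268945034301 / 198883377472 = 1.35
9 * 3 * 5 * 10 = 1350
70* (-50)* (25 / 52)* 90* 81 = -159468750 / 13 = -12266826.92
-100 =-100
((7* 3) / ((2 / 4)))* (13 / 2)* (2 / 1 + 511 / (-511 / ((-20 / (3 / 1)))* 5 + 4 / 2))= 908.11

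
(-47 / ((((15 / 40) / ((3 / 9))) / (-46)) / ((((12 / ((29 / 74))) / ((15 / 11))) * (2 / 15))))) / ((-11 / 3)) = -1569.23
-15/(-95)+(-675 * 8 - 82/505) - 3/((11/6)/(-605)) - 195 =-44185018/9595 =-4605.00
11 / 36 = 0.31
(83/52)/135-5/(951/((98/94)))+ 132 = 13806672677/104590980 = 132.01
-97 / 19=-5.11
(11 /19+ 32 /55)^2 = 1471369 /1092025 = 1.35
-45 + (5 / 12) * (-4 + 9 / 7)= -3875 / 84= -46.13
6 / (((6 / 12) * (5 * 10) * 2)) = 3 / 25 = 0.12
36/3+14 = 26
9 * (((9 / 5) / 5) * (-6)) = -486 / 25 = -19.44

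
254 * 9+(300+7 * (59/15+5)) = 39728/15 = 2648.53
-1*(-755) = 755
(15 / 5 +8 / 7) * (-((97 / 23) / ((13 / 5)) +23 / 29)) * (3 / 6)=-10471 / 2093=-5.00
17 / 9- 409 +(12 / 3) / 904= -828055 / 2034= -407.11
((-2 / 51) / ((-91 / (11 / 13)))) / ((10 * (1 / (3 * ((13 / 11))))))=1 / 7735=0.00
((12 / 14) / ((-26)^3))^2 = 9 / 3784218256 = 0.00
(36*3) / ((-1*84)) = -9 / 7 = -1.29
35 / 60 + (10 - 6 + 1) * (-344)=-1719.42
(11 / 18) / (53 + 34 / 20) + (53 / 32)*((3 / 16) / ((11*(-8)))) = 0.01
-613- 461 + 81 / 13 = -13881 / 13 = -1067.77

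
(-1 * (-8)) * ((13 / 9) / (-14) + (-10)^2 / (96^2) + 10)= 159791 / 2016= 79.26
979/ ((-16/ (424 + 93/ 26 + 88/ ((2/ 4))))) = -15363447/ 416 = -36931.36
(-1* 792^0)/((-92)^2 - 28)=-1/8436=-0.00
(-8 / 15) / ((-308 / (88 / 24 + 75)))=0.14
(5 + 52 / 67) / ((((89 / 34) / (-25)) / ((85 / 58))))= -13980375 / 172927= -80.85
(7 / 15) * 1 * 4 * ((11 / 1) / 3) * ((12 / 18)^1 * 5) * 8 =4928 / 27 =182.52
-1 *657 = -657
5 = 5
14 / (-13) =-14 / 13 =-1.08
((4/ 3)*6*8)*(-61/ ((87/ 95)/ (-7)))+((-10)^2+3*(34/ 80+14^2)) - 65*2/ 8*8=105792677/ 3480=30400.19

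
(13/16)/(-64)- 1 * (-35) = 35827/1024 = 34.99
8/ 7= 1.14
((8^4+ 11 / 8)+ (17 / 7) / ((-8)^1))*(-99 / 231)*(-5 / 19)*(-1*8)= -3441540 / 931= -3696.61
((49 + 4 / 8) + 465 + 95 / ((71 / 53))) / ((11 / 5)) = 415645 / 1562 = 266.10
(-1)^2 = 1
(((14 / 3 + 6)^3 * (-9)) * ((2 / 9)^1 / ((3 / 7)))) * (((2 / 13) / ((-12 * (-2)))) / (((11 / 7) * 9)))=-802816 / 312741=-2.57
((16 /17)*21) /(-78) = -56 /221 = -0.25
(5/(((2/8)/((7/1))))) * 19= 2660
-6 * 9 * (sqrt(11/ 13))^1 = -54 * sqrt(143)/ 13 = -49.67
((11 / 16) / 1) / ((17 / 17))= 11 / 16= 0.69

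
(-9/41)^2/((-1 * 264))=-27/147928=-0.00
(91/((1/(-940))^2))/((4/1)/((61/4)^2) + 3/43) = 2573091444560/2783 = 924574719.57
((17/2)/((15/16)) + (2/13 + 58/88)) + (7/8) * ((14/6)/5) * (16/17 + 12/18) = 1152601/109395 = 10.54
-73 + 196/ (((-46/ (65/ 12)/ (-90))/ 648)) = 30956521/ 23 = 1345935.70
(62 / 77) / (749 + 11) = 0.00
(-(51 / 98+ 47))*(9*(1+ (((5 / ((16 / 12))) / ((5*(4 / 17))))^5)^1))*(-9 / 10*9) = 1174904377195131 / 1027604480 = 1143342.99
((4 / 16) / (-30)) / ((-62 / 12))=0.00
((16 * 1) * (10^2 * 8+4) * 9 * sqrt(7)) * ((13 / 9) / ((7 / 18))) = 3010176 * sqrt(7) / 7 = 1137739.59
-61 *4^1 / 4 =-61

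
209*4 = 836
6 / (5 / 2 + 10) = 12 / 25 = 0.48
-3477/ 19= -183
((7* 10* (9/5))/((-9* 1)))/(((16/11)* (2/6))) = -231/8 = -28.88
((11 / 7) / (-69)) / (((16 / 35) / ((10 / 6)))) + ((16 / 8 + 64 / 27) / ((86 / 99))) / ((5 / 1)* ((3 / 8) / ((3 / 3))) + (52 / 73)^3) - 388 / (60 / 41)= -1303305981039731 / 4956161537520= -262.97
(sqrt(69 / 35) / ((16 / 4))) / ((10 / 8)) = sqrt(2415) / 175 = 0.28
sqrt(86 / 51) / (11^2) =sqrt(4386) / 6171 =0.01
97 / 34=2.85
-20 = -20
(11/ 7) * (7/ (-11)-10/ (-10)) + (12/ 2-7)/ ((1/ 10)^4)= -69996/ 7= -9999.43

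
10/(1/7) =70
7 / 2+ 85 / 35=5.93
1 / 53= 0.02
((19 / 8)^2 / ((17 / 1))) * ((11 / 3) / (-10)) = -3971 / 32640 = -0.12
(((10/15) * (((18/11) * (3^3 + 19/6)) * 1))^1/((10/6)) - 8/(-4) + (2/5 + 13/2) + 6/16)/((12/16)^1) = 12769/330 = 38.69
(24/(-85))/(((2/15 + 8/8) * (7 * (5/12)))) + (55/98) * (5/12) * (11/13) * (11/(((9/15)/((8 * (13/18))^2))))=6246299758/51616845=121.01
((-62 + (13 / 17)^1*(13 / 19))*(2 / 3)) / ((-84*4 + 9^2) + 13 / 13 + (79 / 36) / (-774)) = 368863632 / 2286043805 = 0.16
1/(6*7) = 1/42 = 0.02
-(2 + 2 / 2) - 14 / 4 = -13 / 2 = -6.50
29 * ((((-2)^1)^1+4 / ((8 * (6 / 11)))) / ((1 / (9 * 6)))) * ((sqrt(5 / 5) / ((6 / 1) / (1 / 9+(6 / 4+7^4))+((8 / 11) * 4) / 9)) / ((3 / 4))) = -4842323343 / 697298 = -6944.41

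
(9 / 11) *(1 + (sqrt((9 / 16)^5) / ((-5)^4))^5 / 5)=4831838208000000007625597484987 / 5905580032000000000000000000000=0.82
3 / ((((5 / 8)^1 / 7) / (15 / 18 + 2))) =476 / 5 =95.20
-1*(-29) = 29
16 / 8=2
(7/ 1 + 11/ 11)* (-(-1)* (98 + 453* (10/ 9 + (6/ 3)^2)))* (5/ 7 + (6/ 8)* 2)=897760/ 21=42750.48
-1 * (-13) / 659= 13 / 659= 0.02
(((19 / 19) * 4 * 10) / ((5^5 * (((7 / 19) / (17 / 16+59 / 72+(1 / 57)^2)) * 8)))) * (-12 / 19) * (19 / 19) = -97847 / 18952500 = -0.01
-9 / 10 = -0.90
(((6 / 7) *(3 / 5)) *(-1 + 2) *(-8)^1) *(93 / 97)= -13392 / 3395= -3.94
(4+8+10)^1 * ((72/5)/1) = 1584/5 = 316.80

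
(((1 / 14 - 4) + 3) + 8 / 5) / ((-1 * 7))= -47 / 490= -0.10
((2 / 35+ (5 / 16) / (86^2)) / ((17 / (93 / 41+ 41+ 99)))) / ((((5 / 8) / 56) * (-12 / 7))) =-25.01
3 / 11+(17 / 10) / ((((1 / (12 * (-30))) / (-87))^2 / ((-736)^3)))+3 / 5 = -36566935073744486352 / 55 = -664853364977172479.13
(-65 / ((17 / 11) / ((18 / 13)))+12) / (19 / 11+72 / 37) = -319902 / 25415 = -12.59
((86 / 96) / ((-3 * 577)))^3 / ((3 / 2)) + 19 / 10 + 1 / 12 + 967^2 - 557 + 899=4024286188935053325601 / 4302057187031040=935432.98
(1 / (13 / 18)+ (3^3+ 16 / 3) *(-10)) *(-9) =37668 / 13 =2897.54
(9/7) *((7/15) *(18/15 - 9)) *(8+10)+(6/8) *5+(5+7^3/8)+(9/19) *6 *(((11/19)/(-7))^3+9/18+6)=-126438029269/8940020600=-14.14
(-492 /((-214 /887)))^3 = 10389058238058408 /1225043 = 8480566182.62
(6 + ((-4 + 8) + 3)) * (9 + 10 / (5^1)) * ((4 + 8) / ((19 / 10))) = 17160 / 19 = 903.16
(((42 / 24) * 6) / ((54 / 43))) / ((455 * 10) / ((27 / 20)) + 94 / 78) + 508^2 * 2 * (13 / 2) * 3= 47642224210971 / 4733692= 10064496.00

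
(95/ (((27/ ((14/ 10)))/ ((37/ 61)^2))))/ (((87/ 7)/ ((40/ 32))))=6372695/ 34962516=0.18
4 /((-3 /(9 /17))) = -12 /17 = -0.71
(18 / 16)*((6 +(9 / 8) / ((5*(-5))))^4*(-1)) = -18108795126249 / 12800000000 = -1414.75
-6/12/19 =-1/38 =-0.03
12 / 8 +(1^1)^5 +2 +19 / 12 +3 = 109 / 12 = 9.08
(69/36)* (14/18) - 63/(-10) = 7.79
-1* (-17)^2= -289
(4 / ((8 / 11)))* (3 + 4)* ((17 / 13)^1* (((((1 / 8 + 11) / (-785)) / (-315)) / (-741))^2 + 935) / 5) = 375690340071808563281227 / 39904522952439600000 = 9414.73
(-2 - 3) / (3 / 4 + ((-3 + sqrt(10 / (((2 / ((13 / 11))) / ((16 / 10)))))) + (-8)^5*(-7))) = -201848900 / 9259767823611 + 160*sqrt(286) / 9259767823611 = -0.00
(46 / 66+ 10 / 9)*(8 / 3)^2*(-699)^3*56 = -8115005061632 / 33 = -245909244291.88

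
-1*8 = -8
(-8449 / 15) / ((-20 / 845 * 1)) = 1427881 / 60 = 23798.02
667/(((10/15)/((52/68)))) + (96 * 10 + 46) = 60217/34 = 1771.09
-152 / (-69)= 152 / 69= 2.20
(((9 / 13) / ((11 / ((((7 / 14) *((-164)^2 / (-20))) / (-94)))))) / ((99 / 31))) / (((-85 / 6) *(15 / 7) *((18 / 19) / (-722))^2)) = -34322510667074 / 12725373375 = -2697.17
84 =84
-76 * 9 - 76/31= -686.45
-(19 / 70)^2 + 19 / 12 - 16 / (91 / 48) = -331076 / 47775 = -6.93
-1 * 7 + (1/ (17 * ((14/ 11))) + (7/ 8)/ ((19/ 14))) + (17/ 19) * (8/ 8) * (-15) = -178439/ 9044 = -19.73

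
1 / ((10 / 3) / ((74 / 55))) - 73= -19964 / 275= -72.60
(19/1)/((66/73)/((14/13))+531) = 0.04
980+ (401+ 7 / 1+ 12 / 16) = 5555 / 4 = 1388.75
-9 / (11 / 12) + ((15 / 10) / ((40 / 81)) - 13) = -17407 / 880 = -19.78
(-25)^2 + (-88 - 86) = 451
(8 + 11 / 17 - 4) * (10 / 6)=395 / 51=7.75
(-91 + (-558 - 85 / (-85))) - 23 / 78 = -50567 / 78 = -648.29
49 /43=1.14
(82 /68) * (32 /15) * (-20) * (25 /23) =-65600 /1173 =-55.92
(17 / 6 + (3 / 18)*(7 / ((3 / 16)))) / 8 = 163 / 144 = 1.13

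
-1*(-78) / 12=13 / 2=6.50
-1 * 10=-10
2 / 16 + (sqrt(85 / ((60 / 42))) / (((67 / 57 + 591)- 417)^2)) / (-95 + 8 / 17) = 1 / 8- 55233* sqrt(238) / 320436523150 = 0.12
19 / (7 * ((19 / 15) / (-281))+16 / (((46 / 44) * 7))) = 12893685 / 1462267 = 8.82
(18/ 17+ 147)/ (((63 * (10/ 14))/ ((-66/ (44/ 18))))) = -7551/ 85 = -88.84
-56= -56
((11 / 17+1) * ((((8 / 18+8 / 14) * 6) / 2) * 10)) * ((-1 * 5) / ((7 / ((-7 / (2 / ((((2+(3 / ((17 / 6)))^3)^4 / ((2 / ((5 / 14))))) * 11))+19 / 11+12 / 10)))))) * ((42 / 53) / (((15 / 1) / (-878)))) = -168884444284181663641600 / 42608678154640918851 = -3963.62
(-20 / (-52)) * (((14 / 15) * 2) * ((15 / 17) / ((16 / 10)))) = 175 / 442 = 0.40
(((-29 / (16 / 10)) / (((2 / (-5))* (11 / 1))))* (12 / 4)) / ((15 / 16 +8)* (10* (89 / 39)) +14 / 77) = 0.06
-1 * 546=-546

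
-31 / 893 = -0.03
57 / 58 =0.98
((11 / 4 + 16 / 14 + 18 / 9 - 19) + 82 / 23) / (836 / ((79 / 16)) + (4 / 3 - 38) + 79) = -0.05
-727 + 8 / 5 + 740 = 73 / 5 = 14.60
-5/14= -0.36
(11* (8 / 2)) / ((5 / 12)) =528 / 5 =105.60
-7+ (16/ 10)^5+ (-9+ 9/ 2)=-6339/ 6250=-1.01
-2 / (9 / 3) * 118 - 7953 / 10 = -873.97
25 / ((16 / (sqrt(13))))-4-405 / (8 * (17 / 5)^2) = -19373 / 2312+ 25 * sqrt(13) / 16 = -2.75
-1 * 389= -389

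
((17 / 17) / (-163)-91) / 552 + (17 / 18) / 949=-20988733 / 128080836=-0.16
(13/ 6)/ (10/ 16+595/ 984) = 1066/ 605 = 1.76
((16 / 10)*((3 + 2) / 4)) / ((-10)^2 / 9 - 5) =18 / 55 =0.33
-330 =-330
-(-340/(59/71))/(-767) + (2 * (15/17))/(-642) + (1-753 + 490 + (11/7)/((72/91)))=-1544200848847/5926694904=-260.55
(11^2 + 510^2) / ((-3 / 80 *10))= -2081768 / 3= -693922.67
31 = 31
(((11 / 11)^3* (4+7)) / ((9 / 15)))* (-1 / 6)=-55 / 18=-3.06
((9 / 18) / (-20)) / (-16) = 1 / 640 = 0.00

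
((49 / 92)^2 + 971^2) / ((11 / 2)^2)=7980208625 / 256036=31168.31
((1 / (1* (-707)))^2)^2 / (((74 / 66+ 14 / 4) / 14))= 132 / 10886278850615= 0.00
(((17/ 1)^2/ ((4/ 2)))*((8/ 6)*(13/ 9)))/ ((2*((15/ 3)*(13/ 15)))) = 289/ 9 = 32.11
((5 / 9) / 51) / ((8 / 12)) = 5 / 306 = 0.02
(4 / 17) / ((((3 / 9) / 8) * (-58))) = -48 / 493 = -0.10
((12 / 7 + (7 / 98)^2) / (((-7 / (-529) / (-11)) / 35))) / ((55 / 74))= -6596101 / 98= -67307.15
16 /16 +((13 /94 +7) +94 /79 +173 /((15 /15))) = 1353969 /7426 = 182.33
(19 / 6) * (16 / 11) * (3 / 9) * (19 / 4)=722 / 99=7.29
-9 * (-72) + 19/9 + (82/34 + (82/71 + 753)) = 1406.68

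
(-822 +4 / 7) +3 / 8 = -45979 / 56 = -821.05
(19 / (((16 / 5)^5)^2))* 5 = 927734375 / 1099511627776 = 0.00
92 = 92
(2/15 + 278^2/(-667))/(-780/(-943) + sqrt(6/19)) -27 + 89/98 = -361303731443/1263493518 + 3197778067 * sqrt(114)/193391865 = -109.41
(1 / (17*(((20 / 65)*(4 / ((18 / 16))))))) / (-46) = -117 / 100096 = -0.00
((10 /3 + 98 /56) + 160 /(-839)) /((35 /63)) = 147777 /16780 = 8.81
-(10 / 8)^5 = -3125 / 1024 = -3.05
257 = 257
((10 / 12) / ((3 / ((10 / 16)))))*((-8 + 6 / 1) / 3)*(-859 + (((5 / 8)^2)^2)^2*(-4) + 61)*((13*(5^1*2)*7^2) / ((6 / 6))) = 266540325403625 / 452984832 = 588408.94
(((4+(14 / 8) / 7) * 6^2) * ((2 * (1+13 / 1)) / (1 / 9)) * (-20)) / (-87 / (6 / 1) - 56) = 514080 / 47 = 10937.87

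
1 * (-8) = -8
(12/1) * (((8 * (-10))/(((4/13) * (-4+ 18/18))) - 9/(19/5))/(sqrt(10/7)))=1922 * sqrt(70)/19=846.35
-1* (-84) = 84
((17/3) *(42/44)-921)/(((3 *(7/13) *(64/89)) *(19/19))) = -23305451/29568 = -788.20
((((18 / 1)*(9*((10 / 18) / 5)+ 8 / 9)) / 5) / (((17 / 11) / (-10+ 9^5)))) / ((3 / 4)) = 5195432 / 15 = 346362.13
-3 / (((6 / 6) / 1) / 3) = -9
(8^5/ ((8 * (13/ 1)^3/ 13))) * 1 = 24.24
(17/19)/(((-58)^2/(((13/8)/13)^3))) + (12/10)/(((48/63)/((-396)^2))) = 40412943470677/163624960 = 246985.20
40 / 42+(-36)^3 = -979756 / 21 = -46655.05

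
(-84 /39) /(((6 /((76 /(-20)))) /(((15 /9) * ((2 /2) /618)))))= 133 /36153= 0.00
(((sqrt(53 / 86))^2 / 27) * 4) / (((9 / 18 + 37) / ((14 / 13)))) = 2968 / 1131975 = 0.00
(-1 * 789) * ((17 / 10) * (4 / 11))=-26826 / 55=-487.75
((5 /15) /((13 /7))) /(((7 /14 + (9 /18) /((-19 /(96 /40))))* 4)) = 0.10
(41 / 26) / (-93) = -41 / 2418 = -0.02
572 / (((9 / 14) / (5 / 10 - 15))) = -116116 / 9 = -12901.78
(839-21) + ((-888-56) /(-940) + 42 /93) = 5969736 /7285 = 819.46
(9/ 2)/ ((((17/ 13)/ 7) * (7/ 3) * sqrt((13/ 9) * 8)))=81 * sqrt(26)/ 136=3.04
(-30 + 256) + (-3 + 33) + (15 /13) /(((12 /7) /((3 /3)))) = 13347 /52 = 256.67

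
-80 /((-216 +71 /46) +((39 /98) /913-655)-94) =82316080 /991349103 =0.08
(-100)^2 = 10000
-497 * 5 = -2485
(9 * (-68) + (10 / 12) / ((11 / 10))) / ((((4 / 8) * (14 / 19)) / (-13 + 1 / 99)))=492858214 / 22869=21551.37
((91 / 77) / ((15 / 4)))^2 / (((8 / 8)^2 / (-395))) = -39.23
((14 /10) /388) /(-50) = -7 /97000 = -0.00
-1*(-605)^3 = 221445125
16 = 16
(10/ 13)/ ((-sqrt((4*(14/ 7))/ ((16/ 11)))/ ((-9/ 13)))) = 90*sqrt(22)/ 1859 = 0.23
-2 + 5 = 3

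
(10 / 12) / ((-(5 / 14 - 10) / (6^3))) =56 / 3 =18.67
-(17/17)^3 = -1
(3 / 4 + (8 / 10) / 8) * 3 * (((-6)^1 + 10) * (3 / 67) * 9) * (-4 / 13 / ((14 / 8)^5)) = -5640192 / 73194485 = -0.08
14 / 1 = 14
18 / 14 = 9 / 7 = 1.29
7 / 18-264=-4745 / 18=-263.61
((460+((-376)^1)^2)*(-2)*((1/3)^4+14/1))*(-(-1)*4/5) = -257574176/81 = -3179928.10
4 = 4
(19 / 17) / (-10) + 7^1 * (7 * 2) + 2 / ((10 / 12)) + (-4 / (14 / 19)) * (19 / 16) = 446687 / 4760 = 93.84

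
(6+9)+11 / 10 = 161 / 10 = 16.10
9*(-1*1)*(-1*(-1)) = -9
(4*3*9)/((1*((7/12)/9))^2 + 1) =1259712/11713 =107.55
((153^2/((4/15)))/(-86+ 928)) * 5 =1755675/3368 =521.28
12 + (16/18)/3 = 332/27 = 12.30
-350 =-350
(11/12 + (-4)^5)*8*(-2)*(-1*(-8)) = 392864/3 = 130954.67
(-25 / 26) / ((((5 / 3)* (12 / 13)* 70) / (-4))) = 1 / 28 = 0.04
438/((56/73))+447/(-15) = 75763/140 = 541.16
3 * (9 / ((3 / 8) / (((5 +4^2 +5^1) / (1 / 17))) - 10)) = -95472 / 35357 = -2.70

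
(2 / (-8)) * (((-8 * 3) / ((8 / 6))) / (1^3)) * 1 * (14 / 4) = 63 / 4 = 15.75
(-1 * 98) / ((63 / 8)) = -112 / 9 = -12.44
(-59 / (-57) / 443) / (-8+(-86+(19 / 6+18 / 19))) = -118 / 4539421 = -0.00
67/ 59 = 1.14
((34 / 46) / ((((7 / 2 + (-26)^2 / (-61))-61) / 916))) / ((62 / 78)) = -24697192 / 1988557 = -12.42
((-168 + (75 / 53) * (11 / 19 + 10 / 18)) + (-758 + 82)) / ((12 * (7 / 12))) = -2544874 / 21147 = -120.34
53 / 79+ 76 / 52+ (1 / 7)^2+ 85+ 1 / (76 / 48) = 83933924 / 956137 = 87.78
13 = 13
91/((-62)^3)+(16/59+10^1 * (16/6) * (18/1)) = 6753256839/14061352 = 480.27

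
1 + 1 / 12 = 1.08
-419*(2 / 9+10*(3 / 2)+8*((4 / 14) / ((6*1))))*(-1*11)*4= 18122588 / 63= 287660.13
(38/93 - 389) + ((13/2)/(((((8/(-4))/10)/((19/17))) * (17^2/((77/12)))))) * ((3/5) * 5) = -1429251091/3655272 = -391.01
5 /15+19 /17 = 1.45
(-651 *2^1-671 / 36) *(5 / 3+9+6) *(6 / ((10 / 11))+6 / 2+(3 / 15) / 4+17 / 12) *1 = -243584.51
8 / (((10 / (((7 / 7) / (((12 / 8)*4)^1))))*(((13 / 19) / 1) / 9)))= 114 / 65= 1.75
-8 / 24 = -1 / 3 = -0.33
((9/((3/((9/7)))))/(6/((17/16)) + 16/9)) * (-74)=-152847/3976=-38.44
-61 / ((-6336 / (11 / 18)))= 61 / 10368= 0.01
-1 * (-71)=71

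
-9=-9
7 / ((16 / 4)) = 7 / 4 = 1.75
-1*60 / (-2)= 30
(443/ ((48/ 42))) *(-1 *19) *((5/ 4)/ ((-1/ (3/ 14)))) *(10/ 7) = 2818.19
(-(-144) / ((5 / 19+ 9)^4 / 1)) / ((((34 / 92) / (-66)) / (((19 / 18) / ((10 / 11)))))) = -170850831 / 42127360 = -4.06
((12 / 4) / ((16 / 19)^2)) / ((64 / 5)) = 5415 / 16384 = 0.33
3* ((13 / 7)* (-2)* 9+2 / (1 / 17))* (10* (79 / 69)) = 3160 / 161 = 19.63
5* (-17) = -85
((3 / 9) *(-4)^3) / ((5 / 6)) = -128 / 5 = -25.60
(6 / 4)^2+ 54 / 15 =5.85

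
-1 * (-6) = 6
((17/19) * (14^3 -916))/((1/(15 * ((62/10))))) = 2890068/19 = 152108.84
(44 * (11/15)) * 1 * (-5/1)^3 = -12100/3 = -4033.33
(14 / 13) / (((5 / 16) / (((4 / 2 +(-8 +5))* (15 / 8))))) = -84 / 13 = -6.46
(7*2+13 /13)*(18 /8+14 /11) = 52.84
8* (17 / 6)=68 / 3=22.67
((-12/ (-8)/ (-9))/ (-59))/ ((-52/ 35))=-35/ 18408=-0.00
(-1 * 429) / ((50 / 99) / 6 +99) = -127413 / 29428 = -4.33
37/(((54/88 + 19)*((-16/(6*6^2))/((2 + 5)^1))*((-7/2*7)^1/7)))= 43956/863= 50.93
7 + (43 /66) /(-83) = 38303 /5478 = 6.99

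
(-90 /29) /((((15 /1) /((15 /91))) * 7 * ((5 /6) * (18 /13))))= -6 /1421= -0.00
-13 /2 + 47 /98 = -295 /49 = -6.02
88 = 88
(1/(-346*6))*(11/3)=-11/6228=-0.00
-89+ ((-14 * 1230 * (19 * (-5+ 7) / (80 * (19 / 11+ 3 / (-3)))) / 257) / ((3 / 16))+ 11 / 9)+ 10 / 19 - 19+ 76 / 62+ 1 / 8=-3687056203 / 10898856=-338.30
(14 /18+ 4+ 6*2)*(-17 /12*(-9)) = 2567 /12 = 213.92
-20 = -20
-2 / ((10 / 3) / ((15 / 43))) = -9 / 43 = -0.21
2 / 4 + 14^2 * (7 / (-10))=-136.70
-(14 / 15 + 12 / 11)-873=-144379 / 165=-875.02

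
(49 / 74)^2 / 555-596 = -1811348879 / 3039180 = -596.00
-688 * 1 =-688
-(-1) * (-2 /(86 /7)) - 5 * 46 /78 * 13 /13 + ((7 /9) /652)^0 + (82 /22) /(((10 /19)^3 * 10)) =82094263 /184470000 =0.45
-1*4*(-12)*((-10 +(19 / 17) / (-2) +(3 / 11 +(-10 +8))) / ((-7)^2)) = -110280 / 9163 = -12.04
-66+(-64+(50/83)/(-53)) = -571920/4399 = -130.01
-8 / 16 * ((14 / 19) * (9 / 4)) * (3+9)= -189 / 19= -9.95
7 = 7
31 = 31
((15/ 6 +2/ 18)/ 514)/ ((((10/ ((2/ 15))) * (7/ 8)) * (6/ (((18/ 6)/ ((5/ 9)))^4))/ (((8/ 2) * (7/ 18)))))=68526/ 4015625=0.02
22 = 22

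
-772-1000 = -1772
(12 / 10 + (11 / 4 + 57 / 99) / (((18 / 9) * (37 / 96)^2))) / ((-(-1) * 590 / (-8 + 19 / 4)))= -6066021 / 88848100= -0.07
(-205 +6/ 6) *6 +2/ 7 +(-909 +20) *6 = -6557.71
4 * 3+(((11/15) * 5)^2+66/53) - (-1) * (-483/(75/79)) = -5748688/11925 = -482.07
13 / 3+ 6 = 31 / 3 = 10.33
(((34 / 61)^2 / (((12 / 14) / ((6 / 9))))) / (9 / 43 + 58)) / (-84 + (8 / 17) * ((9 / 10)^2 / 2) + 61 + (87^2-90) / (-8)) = -169007200 / 38991175152687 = -0.00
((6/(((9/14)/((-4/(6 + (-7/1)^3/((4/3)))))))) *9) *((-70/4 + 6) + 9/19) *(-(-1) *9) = -844704/6365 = -132.71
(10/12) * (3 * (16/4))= 10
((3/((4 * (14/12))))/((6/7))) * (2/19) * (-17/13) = -51/494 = -0.10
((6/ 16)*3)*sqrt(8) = 9*sqrt(2)/ 4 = 3.18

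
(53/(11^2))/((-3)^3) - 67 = -67.02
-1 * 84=-84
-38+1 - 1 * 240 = -277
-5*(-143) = 715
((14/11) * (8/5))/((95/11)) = 112/475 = 0.24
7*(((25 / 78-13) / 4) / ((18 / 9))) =-6923 / 624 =-11.09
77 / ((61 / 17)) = 1309 / 61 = 21.46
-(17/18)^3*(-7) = 34391/5832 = 5.90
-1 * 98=-98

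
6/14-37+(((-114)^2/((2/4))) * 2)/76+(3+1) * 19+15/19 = 96321/133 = 724.22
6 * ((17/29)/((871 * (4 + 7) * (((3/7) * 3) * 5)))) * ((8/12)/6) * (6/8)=119/25006410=0.00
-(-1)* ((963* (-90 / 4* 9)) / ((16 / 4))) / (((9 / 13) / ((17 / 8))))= -149641.17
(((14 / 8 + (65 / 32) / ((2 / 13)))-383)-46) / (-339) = 8833 / 7232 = 1.22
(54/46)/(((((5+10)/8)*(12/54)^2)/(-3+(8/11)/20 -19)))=-278.46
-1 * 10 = -10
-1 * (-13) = 13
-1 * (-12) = 12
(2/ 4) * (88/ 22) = 2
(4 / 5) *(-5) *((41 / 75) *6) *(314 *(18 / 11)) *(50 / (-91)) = 3707712 / 1001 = 3704.01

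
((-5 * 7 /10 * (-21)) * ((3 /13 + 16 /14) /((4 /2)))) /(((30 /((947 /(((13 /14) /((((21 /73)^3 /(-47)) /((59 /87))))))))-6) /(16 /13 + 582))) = -17716869787813875 /27310546208998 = -648.72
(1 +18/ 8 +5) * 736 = 6072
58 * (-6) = -348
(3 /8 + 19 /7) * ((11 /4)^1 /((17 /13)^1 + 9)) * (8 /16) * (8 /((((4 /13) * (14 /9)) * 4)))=1.72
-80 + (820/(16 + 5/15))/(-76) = -80.66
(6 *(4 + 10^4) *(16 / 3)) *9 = 2881152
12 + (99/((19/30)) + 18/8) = 170.57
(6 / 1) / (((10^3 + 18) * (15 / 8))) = 8 / 2545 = 0.00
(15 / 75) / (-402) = -1 / 2010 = -0.00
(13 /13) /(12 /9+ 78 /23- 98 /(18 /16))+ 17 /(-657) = -425917 /11204478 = -0.04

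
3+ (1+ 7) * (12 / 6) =19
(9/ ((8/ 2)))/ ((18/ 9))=9/ 8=1.12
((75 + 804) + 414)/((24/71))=3825.12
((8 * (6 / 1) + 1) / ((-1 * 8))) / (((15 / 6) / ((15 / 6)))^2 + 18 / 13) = -637 / 248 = -2.57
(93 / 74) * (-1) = -93 / 74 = -1.26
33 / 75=11 / 25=0.44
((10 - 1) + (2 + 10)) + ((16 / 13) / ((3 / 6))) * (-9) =-15 / 13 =-1.15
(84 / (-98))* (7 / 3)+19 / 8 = 3 / 8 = 0.38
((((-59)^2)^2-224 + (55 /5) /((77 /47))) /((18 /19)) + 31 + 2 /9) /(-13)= -805792024 /819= -983873.05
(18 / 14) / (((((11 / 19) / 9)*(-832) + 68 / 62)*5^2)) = -47709 / 48632150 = -0.00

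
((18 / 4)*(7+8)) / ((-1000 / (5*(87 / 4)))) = -2349 / 320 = -7.34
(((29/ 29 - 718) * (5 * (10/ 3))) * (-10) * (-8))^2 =913936000000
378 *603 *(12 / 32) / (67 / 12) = 15309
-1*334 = -334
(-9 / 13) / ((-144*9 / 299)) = 23 / 144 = 0.16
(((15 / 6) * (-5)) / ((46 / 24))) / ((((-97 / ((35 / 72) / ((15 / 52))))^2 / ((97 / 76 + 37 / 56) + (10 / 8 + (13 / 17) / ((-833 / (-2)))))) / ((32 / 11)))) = -5272757750 / 288754673391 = -0.02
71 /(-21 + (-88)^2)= 71 /7723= 0.01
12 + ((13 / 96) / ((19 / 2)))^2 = 9981097 / 831744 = 12.00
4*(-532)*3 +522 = -5862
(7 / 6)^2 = 49 / 36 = 1.36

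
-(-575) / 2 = 575 / 2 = 287.50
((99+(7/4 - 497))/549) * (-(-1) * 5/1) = -7925/2196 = -3.61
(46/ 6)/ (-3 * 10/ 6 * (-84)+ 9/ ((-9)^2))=69/ 3781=0.02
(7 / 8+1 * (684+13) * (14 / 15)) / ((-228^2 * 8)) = -78169 / 49904640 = -0.00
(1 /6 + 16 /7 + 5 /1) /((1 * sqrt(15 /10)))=313 * sqrt(6) /126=6.08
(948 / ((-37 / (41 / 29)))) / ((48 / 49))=-158711 / 4292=-36.98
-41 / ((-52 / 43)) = 1763 / 52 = 33.90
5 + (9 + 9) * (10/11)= 235/11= 21.36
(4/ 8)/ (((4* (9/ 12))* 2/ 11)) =11/ 12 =0.92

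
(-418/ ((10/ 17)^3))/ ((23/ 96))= -24643608/ 2875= -8571.69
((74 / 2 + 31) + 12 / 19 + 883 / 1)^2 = 326922561 / 361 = 905602.66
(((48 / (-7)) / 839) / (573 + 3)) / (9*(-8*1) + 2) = 0.00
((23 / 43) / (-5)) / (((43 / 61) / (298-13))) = -79971 / 1849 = -43.25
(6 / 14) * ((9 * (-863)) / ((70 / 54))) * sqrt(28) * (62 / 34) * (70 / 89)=-78011748 * sqrt(7) / 10591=-19488.21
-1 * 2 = -2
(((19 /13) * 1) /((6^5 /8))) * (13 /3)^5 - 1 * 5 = -2.70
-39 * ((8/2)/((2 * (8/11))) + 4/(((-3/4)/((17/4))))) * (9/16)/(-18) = -3107/128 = -24.27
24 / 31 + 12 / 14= 354 / 217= 1.63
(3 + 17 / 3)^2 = 676 / 9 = 75.11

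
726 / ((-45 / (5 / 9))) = -242 / 27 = -8.96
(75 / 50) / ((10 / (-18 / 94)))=-27 / 940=-0.03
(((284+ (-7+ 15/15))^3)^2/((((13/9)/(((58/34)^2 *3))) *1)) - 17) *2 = 20963246019154666118/3757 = 5579783342867890.90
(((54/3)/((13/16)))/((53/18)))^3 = 139314069504/327082769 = 425.93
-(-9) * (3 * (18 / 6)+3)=108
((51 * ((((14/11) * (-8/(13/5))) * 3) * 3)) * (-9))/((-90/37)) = -951048/143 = -6650.69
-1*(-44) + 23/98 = 4335/98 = 44.23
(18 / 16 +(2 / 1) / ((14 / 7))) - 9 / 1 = -55 / 8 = -6.88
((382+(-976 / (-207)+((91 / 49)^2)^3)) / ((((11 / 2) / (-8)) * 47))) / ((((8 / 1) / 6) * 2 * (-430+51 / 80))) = 1666712306080 / 144159069997173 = 0.01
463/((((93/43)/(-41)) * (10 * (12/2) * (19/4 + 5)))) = -816269/54405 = -15.00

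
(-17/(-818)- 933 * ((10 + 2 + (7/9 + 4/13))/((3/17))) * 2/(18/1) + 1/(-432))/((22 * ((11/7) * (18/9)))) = -370787246977/3335162688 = -111.18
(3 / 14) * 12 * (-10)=-180 / 7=-25.71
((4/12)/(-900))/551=-1/1487700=-0.00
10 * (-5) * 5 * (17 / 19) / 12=-2125 / 114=-18.64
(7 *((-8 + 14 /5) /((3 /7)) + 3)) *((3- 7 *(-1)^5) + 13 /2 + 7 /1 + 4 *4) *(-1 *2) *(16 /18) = 606088 /135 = 4489.54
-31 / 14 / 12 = -31 / 168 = -0.18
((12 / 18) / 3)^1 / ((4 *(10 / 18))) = 1 / 10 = 0.10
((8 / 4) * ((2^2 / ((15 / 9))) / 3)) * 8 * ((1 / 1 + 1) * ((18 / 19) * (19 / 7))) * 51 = 3357.26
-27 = -27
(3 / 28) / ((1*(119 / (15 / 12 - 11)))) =-117 / 13328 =-0.01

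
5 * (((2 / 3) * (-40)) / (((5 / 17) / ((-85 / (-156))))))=-247.01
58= 58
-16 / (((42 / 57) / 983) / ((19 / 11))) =-2838904 / 77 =-36868.88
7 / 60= 0.12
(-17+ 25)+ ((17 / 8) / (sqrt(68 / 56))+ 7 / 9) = sqrt(238) / 8+ 79 / 9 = 10.71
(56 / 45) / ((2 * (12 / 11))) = 77 / 135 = 0.57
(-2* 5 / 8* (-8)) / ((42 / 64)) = 320 / 21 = 15.24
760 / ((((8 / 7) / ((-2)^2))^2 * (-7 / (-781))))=1038730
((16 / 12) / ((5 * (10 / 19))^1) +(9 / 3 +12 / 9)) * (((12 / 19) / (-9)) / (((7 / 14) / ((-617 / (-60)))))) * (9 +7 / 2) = -74657 / 855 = -87.32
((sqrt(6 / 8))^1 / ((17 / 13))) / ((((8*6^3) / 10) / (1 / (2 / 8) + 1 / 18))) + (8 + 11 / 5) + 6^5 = 7786.22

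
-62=-62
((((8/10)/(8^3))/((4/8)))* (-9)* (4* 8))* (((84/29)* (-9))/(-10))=-2.35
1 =1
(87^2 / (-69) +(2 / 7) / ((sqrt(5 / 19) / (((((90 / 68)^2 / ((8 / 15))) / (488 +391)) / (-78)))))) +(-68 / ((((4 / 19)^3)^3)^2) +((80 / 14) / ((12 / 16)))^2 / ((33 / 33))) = -103037161465348.81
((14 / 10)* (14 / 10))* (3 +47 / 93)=15974 / 2325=6.87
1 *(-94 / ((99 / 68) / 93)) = -198152 / 33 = -6004.61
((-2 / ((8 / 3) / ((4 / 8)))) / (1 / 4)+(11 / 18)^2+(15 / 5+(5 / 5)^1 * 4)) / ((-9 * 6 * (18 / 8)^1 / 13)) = -24739 / 39366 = -0.63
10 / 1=10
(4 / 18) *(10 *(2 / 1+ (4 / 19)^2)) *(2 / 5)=656 / 361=1.82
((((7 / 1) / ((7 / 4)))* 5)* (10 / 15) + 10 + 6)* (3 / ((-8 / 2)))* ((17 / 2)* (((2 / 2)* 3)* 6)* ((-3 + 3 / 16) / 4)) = 75735 / 32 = 2366.72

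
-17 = -17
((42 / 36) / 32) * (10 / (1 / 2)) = 35 / 48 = 0.73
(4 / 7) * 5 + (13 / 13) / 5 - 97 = -3288 / 35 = -93.94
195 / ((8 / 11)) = 2145 / 8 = 268.12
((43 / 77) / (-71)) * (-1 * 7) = 43 / 781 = 0.06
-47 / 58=-0.81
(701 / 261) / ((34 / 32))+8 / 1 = 10.53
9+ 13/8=85/8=10.62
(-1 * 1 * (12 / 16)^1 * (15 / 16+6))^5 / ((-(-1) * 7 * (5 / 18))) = -36852221852037 / 18790481920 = -1961.22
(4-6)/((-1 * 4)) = 1/2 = 0.50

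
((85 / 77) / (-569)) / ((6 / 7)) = -85 / 37554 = -0.00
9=9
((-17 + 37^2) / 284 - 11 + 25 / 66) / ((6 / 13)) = -357019 / 28116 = -12.70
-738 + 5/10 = -1475/2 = -737.50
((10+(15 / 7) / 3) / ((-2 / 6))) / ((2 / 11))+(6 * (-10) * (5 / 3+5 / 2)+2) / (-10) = -10639 / 70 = -151.99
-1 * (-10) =10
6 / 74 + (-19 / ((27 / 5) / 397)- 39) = -1434335 / 999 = -1435.77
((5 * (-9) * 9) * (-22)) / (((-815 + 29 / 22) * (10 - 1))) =-2420 / 1989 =-1.22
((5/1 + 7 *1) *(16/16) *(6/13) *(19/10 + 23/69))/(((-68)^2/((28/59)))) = 1407/1108315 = 0.00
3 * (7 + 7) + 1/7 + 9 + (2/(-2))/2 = 709/14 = 50.64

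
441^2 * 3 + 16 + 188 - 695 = 582952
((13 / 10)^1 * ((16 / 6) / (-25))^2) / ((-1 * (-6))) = 208 / 84375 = 0.00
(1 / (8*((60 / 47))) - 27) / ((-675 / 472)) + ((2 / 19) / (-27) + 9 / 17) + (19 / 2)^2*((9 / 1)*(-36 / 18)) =-20997939209 / 13081500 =-1605.16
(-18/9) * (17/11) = -34/11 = -3.09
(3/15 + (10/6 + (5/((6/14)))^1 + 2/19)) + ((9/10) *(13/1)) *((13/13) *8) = 30563/285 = 107.24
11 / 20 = 0.55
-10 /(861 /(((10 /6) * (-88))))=4400 /2583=1.70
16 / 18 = 0.89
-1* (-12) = 12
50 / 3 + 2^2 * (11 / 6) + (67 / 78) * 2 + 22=1861 / 39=47.72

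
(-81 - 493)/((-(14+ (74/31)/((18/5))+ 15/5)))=11439/352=32.50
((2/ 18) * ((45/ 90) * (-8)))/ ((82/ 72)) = -16/ 41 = -0.39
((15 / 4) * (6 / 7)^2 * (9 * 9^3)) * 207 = 183347145 / 49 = 3741778.47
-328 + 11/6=-1957/6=-326.17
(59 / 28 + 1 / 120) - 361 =-301463 / 840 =-358.88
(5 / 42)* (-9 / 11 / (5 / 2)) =-3 / 77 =-0.04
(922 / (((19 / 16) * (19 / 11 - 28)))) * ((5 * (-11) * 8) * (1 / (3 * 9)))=71399680 / 148257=481.59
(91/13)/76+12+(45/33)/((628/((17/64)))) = 12.09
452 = 452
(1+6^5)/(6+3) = 7777/9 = 864.11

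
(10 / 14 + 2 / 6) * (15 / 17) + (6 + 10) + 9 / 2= 5099 / 238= 21.42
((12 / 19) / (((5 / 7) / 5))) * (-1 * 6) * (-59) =29736 / 19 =1565.05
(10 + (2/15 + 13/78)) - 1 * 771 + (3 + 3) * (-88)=-12887/10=-1288.70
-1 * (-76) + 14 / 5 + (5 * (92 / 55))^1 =4794 / 55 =87.16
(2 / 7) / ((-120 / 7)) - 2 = -121 / 60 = -2.02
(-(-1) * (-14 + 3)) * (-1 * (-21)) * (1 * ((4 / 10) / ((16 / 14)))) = -1617 / 20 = -80.85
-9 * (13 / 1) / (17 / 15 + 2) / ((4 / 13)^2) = -296595 / 752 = -394.41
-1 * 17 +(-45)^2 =2008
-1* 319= -319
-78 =-78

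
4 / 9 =0.44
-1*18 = -18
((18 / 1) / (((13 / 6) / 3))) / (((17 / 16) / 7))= 36288 / 221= 164.20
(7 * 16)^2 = 12544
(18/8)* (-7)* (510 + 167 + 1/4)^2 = -462336903/64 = -7224014.11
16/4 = 4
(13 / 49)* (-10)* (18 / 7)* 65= -443.44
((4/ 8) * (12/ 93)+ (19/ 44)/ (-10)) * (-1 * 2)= -291/ 6820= -0.04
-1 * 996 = -996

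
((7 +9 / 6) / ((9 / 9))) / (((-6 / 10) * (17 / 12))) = -10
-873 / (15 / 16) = -4656 / 5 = -931.20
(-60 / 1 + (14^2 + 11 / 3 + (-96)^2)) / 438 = 28067 / 1314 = 21.36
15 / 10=3 / 2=1.50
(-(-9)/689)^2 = 81/474721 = 0.00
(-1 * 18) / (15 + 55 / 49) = -441 / 395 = -1.12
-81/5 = -16.20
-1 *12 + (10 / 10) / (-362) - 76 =-31857 / 362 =-88.00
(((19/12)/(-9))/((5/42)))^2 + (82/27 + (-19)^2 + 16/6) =2987989/8100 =368.89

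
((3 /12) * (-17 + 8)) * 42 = -189 /2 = -94.50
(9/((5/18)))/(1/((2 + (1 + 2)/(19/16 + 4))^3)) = 1587655728/2858935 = 555.33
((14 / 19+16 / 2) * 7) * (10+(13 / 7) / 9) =106738 / 171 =624.20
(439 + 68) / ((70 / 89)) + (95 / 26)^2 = 15567449 / 23660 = 657.96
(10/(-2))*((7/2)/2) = -35/4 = -8.75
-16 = -16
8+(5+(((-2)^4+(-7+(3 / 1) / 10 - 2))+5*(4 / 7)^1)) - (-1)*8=2181 / 70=31.16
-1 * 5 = -5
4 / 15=0.27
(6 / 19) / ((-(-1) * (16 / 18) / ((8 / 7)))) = 0.41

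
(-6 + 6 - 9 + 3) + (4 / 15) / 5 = -446 / 75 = -5.95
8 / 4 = 2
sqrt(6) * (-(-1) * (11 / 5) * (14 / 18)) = 77 * sqrt(6) / 45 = 4.19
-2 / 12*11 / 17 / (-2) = 11 / 204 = 0.05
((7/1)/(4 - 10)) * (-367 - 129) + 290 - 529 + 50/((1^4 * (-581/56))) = 83377/249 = 334.85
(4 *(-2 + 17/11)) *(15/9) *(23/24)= -575/198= -2.90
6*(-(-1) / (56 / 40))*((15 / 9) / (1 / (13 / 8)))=325 / 28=11.61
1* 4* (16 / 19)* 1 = 64 / 19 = 3.37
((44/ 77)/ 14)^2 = 4/ 2401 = 0.00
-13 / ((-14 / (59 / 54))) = 767 / 756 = 1.01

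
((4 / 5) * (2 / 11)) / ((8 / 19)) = 0.35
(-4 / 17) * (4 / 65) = -16 / 1105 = -0.01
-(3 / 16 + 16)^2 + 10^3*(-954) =-244291081 / 256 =-954262.04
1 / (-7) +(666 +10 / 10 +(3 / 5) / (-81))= 630173 / 945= 666.85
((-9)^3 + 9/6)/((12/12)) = -1455/2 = -727.50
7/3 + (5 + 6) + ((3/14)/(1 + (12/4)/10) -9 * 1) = 1228/273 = 4.50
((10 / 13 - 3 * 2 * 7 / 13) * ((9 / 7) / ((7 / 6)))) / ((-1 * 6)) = 288 / 637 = 0.45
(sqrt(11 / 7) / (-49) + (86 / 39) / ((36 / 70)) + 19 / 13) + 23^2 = 187697 / 351 -sqrt(77) / 343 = 534.72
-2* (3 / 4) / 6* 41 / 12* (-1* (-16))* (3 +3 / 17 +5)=-5699 / 51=-111.75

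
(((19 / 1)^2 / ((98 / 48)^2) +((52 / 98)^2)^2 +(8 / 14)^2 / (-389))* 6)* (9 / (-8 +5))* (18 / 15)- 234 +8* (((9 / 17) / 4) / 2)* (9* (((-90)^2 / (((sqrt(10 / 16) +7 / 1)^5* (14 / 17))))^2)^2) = -38404844788534721623666623506502991919273118172183738202 / 18259888940558904801984155787498761340996019738425945- 536546824810746017163278311191740416000000000* sqrt(10) / 558583786947594971735952099389936569794291543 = -2106.27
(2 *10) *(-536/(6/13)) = -69680/3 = -23226.67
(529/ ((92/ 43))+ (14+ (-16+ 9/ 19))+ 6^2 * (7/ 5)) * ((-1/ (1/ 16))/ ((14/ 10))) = -450108/ 133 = -3384.27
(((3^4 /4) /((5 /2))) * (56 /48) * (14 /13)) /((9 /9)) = 1323 /130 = 10.18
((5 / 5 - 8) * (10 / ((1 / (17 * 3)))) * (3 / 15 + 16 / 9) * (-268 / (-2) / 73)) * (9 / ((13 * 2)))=-4257582 / 949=-4486.39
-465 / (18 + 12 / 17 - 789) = 527 / 873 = 0.60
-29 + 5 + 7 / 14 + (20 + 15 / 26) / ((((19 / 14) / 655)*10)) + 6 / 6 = 239740 / 247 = 970.61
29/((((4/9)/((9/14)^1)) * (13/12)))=38.72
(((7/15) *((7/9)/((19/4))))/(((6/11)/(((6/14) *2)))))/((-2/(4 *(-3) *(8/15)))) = 4928/12825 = 0.38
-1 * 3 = -3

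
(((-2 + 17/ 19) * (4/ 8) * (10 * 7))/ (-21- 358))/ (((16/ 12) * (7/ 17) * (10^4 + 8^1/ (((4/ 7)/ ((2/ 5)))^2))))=44625/ 2401274264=0.00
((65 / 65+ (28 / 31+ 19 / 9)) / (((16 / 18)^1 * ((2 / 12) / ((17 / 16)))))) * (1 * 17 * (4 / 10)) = 195.77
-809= -809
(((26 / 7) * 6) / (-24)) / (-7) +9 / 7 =139 / 98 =1.42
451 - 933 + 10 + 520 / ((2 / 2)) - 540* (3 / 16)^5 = 12550107 / 262144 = 47.87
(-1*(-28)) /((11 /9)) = 252 /11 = 22.91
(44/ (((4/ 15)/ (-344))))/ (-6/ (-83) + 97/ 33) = -155465640/ 8249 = -18846.60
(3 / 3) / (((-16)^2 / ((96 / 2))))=3 / 16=0.19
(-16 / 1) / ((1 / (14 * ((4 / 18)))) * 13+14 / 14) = -448 / 145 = -3.09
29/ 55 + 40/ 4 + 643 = 35944/ 55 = 653.53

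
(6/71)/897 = 2/21229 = 0.00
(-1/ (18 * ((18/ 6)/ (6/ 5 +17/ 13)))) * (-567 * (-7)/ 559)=-23961/ 72670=-0.33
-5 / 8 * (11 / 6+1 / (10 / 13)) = -1.96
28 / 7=4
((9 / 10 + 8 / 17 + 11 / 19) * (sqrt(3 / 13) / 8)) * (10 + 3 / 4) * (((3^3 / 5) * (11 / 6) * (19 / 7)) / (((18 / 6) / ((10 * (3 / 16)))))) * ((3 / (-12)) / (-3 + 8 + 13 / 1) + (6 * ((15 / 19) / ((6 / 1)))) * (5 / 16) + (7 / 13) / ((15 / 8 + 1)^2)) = 2385498196191 * sqrt(39) / 2365564764160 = 6.30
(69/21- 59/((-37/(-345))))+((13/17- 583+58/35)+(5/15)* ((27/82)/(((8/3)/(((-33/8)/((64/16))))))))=-1127.47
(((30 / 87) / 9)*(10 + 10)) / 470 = 20 / 12267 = 0.00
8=8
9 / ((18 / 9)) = 9 / 2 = 4.50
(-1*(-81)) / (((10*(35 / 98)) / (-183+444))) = 147987 / 25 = 5919.48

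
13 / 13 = 1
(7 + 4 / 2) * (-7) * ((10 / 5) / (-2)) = 63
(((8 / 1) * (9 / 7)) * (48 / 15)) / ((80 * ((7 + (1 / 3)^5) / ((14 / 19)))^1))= 17496 / 404225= 0.04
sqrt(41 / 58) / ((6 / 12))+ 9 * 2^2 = 37.68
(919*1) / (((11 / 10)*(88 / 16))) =18380 / 121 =151.90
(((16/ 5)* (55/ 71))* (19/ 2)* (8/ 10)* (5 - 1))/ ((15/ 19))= 508288/ 5325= 95.45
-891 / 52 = -17.13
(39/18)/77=0.03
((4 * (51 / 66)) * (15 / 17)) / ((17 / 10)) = 300 / 187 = 1.60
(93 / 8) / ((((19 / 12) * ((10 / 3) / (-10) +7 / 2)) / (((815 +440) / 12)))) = 350145 / 1444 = 242.48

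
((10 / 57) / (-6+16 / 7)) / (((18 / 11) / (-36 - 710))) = 21.53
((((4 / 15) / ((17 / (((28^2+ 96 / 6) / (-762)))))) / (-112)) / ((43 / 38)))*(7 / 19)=40 / 835533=0.00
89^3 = 704969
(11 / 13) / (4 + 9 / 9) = 11 / 65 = 0.17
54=54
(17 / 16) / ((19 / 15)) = 255 / 304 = 0.84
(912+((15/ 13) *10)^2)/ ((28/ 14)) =88314/ 169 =522.57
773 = 773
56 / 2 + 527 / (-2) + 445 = 419 / 2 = 209.50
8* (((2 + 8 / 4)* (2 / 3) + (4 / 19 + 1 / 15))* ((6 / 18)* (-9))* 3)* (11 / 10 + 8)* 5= -916188 / 95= -9644.08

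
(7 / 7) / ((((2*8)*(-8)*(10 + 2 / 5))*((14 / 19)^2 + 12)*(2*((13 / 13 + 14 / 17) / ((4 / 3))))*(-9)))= 30685 / 12612907008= 0.00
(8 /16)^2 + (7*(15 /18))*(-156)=-3639 /4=-909.75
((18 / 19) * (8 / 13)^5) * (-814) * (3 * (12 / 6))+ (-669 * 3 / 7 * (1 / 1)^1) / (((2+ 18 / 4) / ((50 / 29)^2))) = -22404266413992 / 41530235929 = -539.47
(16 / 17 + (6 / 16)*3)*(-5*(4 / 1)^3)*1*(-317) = 3563080 / 17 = 209592.94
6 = 6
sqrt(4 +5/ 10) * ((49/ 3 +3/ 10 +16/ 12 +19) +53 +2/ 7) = 18953 * sqrt(2)/ 140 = 191.45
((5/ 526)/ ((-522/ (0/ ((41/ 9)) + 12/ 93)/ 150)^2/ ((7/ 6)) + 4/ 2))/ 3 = 87500/ 17272335903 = 0.00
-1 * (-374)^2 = -139876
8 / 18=4 / 9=0.44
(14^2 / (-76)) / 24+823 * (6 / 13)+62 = 2618627 / 5928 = 441.74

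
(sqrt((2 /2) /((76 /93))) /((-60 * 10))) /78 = -sqrt(1767) /1778400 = -0.00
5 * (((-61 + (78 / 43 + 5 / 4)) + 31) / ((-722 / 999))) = 23141835 / 124184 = 186.35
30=30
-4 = -4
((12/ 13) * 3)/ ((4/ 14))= 9.69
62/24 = 31/12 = 2.58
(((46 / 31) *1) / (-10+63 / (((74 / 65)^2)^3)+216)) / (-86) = -3776749274048 / 51424376805146123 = -0.00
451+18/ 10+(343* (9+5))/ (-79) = 154846/ 395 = 392.02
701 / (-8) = -87.62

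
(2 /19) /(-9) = -2 /171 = -0.01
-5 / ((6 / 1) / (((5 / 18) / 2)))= -25 / 216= -0.12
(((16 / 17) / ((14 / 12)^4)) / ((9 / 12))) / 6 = 0.11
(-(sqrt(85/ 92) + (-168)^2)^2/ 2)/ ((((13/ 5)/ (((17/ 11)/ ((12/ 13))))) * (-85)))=(sqrt(1955) + 1298304)^2/ 558624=3017607.71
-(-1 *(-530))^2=-280900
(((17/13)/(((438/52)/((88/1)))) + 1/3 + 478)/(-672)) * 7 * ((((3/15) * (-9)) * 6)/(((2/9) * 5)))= 2909169/58400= 49.81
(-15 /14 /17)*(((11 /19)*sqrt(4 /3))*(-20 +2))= 990*sqrt(3) /2261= 0.76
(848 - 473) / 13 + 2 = 401 / 13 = 30.85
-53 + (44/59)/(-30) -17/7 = -343534/6195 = -55.45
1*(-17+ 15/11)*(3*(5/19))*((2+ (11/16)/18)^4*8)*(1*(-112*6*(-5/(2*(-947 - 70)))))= 2815.36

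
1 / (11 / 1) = 1 / 11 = 0.09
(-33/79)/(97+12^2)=-33/19039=-0.00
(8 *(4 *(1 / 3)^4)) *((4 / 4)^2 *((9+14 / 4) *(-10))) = -4000 / 81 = -49.38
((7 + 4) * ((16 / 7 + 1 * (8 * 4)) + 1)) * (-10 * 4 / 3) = -108680 / 21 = -5175.24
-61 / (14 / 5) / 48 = -305 / 672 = -0.45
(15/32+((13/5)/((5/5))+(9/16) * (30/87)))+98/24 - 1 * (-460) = 6505457/13920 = 467.35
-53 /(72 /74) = -1961 /36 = -54.47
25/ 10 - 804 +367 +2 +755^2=1139185/ 2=569592.50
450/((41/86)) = 38700/41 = 943.90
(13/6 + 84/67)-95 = -36815/402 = -91.58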